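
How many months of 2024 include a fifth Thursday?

A month has five Thursdays exactly when Thursday falls within its first (length − 28) days.
Jan: 31 days, starts Mon → 5 of Mon, Tue, Wed
Feb: 29 days, starts Thu → 5 of Thu ✓
Mar: 31 days, starts Fri → 5 of Fri, Sat, Sun
Apr: 30 days, starts Mon → 5 of Mon, Tue
May: 31 days, starts Wed → 5 of Wed, Thu, Fri ✓
Jun: 30 days, starts Sat → 5 of Sat, Sun
Jul: 31 days, starts Mon → 5 of Mon, Tue, Wed
Aug: 31 days, starts Thu → 5 of Thu, Fri, Sat ✓
Sep: 30 days, starts Sun → 5 of Sun, Mon
Oct: 31 days, starts Tue → 5 of Tue, Wed, Thu ✓
Nov: 30 days, starts Fri → 5 of Fri, Sat
Dec: 31 days, starts Sun → 5 of Sun, Mon, Tue
Months with five Thursdays: Feb, May, Aug, Oct.

4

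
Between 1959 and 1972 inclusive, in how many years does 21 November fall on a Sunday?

2

Day of week of November 21 in each year:
1959: Sat, 1960: Mon, 1961: Tue, 1962: Wed, 1963: Thu, 1964: Sat, 1965: Sun ✓, 1966: Mon, 1967: Tue, 1968: Thu, 1969: Fri, 1970: Sat, 1971: Sun ✓, 1972: Tue
Sundays: 1965, 1971.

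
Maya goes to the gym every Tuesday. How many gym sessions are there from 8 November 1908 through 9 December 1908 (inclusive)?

8 November 1908 is a Sunday.
That's 32 days from start to end, counting both.
32 = 7 × 4 + 4, so there are 4 full weeks plus 4 extra days.
Each full week contributes one Tuesday: 4 so far.
The 4 extra days are Sunday, Monday, Tuesday, Wednesday — 1 of them qualifies.
Total: 4 + 1 = 5.

5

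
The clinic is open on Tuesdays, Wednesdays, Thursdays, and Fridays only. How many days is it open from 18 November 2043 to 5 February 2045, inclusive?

18 November 2043 is a Wednesday.
That's 446 days from start to end, counting both.
446 = 7 × 63 + 5, so there are 63 full weeks plus 5 extra days.
Each full week contributes 4 days from the set (Tue, Wed, Thu, Fri): 63 × 4 = 252.
The 5 extra days are Wednesday, Thursday, Friday, Saturday, Sunday — 3 of them qualify.
Total: 252 + 3 = 255.

255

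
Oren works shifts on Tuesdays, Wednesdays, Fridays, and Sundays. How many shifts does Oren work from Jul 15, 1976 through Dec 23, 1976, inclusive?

92

Jul 15, 1976 is a Thursday.
From Jul 15, 1976 to Dec 23, 1976 is 162 days inclusive.
162 = 7 × 23 + 1, so there are 23 full weeks plus 1 extra day.
Each full week contributes 4 days from the set (Tue, Wed, Fri, Sun): 23 × 4 = 92.
The 1 extra day is Thu — none qualify.
Total: 92 + 0 = 92.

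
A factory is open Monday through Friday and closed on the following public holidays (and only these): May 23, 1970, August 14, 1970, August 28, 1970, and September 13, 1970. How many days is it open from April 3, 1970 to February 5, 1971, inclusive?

219 business days

April 3, 1970 is a Friday.
The range spans 309 days (inclusive of both endpoints).
309 = 7 × 44 + 1, so there are 44 full weeks plus 1 extra day.
Each full week contributes 5 weekdays (Mon–Fri): 44 × 5 = 220.
The 1 extra day is Friday — 1 of them qualifies.
Total: 220 + 1 = 221.
Holidays: May 23, 1970 (Sat); August 14, 1970 (Fri); August 28, 1970 (Fri); September 13, 1970 (Sun).
2 of the 4 holidays fall on weekdays; the rest are weekends and were already excluded.
Business days: 221 − 2 = 219.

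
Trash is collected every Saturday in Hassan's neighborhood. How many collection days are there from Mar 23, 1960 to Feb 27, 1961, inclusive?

Mar 23, 1960 is a Wednesday.
From Mar 23, 1960 to Feb 27, 1961 is 342 days inclusive.
342 = 7 × 48 + 6, so there are 48 full weeks plus 6 extra days.
Each full week contributes one Saturday: 48 so far.
The 6 extra days are Wednesday, Thursday, Friday, Saturday, Sunday, Monday — 1 of them qualifies.
Total: 48 + 1 = 49.

49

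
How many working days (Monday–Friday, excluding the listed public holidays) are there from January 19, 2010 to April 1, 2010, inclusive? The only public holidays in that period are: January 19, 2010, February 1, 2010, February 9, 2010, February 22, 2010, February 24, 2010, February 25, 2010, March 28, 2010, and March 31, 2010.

46 working days

January 19, 2010 is a Tuesday.
The range spans 73 days (inclusive of both endpoints).
73 = 7 × 10 + 3, so there are 10 full weeks plus 3 extra days.
Each full week contributes 5 weekdays (Mon–Fri): 10 × 5 = 50.
The 3 extra days are Tue, Wed, Thu — 3 of them qualify.
Total: 50 + 3 = 53.
Holidays: January 19, 2010 (Tue); February 1, 2010 (Mon); February 9, 2010 (Tue); February 22, 2010 (Mon); February 24, 2010 (Wed); February 25, 2010 (Thu); March 28, 2010 (Sun); March 31, 2010 (Wed).
7 of the 8 holidays fall on weekdays; the rest are weekends and were already excluded.
Business days: 53 − 7 = 46.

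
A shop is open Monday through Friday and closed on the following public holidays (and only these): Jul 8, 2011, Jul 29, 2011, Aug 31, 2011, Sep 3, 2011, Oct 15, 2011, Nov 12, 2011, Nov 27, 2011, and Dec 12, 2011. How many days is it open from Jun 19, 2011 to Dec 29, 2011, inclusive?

Jun 19, 2011 is a Sunday.
That's 194 days from start to end, counting both.
194 = 7 × 27 + 5, so there are 27 full weeks plus 5 extra days.
Each full week contributes 5 weekdays (Mon–Fri): 27 × 5 = 135.
The 5 extra days are Sun, Mon, Tue, Wed, Thu — 4 of them qualify.
Total: 135 + 4 = 139.
Holidays: Jul 8, 2011 (Fri); Jul 29, 2011 (Fri); Aug 31, 2011 (Wed); Sep 3, 2011 (Sat); Oct 15, 2011 (Sat); Nov 12, 2011 (Sat); Nov 27, 2011 (Sun); Dec 12, 2011 (Mon).
4 of the 8 holidays fall on weekdays; the rest are weekends and were already excluded.
Business days: 139 − 4 = 135.

135 working days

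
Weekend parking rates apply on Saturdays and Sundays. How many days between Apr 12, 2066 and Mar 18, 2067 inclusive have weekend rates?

96

Apr 12, 2066 is a Monday.
From Apr 12, 2066 to Mar 18, 2067 is 341 days inclusive.
341 = 7 × 48 + 5, so there are 48 full weeks plus 5 extra days.
Each full week contributes 2 weekend days (Sat, Sun): 48 × 2 = 96.
The 5 extra days are Monday, Tuesday, Wednesday, Thursday, Friday — none qualify.
Total: 96 + 0 = 96.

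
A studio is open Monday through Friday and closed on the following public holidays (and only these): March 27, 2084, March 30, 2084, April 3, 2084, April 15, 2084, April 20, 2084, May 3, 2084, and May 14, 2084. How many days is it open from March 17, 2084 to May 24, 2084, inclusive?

44 working days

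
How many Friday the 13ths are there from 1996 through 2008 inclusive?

Friday-the-13ths by year:
1996: Sep, Dec
1997: Jun
1998: Feb, Mar, Nov
1999: Aug
2000: Oct
2001: Apr, Jul
2002: Sep, Dec
2003: Jun
2004: Feb, Aug
2005: May
2006: Jan, Oct
2007: Apr, Jul
2008: Jun

21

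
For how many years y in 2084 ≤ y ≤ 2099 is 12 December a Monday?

2

Day of week of December 12 in each year:
2084: Tue, 2085: Wed, 2086: Thu, 2087: Fri, 2088: Sun, 2089: Mon ✓, 2090: Tue, 2091: Wed, 2092: Fri, 2093: Sat, 2094: Sun, 2095: Mon ✓, 2096: Wed, 2097: Thu, 2098: Fri, 2099: Sat
Mondays: 2089, 2095.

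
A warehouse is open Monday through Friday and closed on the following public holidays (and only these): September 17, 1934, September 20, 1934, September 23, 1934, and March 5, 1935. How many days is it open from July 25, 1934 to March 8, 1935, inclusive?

160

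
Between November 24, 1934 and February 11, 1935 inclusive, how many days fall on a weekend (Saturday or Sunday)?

24

November 24, 1934 is a Saturday.
That's 80 days from start to end, counting both.
80 = 7 × 11 + 3, so there are 11 full weeks plus 3 extra days.
Each full week contributes 2 weekend days (Sat, Sun): 11 × 2 = 22.
The 3 extra days are Sat, Sun, Mon — 2 of them qualify.
Total: 22 + 2 = 24.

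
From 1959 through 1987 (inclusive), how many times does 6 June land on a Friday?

Day of week of June 6 in each year:
1959: Sat, 1960: Mon, 1961: Tue, 1962: Wed, 1963: Thu, 1964: Sat, 1965: Sun, 1966: Mon, 1967: Tue, 1968: Thu, 1969: Fri ✓, 1970: Sat, 1971: Sun, 1972: Tue, 1973: Wed, 1974: Thu, 1975: Fri ✓, 1976: Sun, 1977: Mon, 1978: Tue, 1979: Wed, 1980: Fri ✓, 1981: Sat, 1982: Sun, 1983: Mon, 1984: Wed, 1985: Thu, 1986: Fri ✓, 1987: Sat
Fridays: 1969, 1975, 1980, 1986.

4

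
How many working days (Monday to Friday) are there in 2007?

261

1 January 2007 is a Monday.
From 1 January 2007 to 31 December 2007 is 365 days inclusive.
365 = 7 × 52 + 1, so there are 52 full weeks plus 1 extra day.
Each full week contributes 5 weekdays (Mon–Fri): 52 × 5 = 260.
The 1 extra day is Mon — 1 of them qualifies.
Total: 260 + 1 = 261.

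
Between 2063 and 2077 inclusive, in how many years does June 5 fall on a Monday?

Day of week of June 5 in each year:
2063: Tue, 2064: Thu, 2065: Fri, 2066: Sat, 2067: Sun, 2068: Tue, 2069: Wed, 2070: Thu, 2071: Fri, 2072: Sun, 2073: Mon ✓, 2074: Tue, 2075: Wed, 2076: Fri, 2077: Sat
Mondays: 2073.

1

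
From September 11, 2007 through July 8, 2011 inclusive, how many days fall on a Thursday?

200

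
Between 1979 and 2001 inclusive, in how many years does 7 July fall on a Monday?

Day of week of July 7 in each year:
1979: Sat, 1980: Mon ✓, 1981: Tue, 1982: Wed, 1983: Thu, 1984: Sat, 1985: Sun, 1986: Mon ✓, 1987: Tue, 1988: Thu, 1989: Fri, 1990: Sat, 1991: Sun, 1992: Tue, 1993: Wed, 1994: Thu, 1995: Fri, 1996: Sun, 1997: Mon ✓, 1998: Tue, 1999: Wed, 2000: Fri, 2001: Sat
Mondays: 1980, 1986, 1997.

3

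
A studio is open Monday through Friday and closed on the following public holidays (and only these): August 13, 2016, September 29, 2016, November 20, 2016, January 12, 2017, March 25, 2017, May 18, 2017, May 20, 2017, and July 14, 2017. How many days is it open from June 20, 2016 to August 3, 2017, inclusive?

June 20, 2016 is a Monday.
That's 410 days from start to end, counting both.
410 = 7 × 58 + 4, so there are 58 full weeks plus 4 extra days.
Each full week contributes 5 weekdays (Mon–Fri): 58 × 5 = 290.
The 4 extra days are Mon, Tue, Wed, Thu — 4 of them qualify.
Total: 290 + 4 = 294.
Holidays: August 13, 2016 (Sat); September 29, 2016 (Thu); November 20, 2016 (Sun); January 12, 2017 (Thu); March 25, 2017 (Sat); May 18, 2017 (Thu); May 20, 2017 (Sat); July 14, 2017 (Fri).
4 of the 8 holidays fall on weekdays; the rest are weekends and were already excluded.
Business days: 294 − 4 = 290.

290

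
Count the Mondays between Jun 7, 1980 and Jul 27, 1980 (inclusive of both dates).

Jun 7, 1980 is a Saturday.
That's 51 days from start to end, counting both.
51 = 7 × 7 + 2, so there are 7 full weeks plus 2 extra days.
Each full week contributes one Monday: 7 so far.
The 2 extra days are Sat, Sun — none qualify.
Total: 7 + 0 = 7.

7 Mondays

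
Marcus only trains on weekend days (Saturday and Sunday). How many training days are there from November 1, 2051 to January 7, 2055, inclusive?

332

November 1, 2051 is a Wednesday.
That's 1164 days from start to end, counting both.
1164 = 7 × 166 + 2, so there are 166 full weeks plus 2 extra days.
Each full week contributes 2 weekend days (Sat, Sun): 166 × 2 = 332.
The 2 extra days are Wednesday, Thursday — none qualify.
Total: 332 + 0 = 332.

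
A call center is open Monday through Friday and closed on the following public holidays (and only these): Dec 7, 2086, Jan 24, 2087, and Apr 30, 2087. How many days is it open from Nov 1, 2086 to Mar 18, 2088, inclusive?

Nov 1, 2086 is a Friday.
From Nov 1, 2086 to Mar 18, 2088 is 504 days inclusive.
504 = 7 × 72, so the span is exactly 72 full weeks.
Each full week contributes 5 weekdays (Mon–Fri): 72 × 5 = 360.
Total: 360.
Holidays: Dec 7, 2086 (Sat); Jan 24, 2087 (Fri); Apr 30, 2087 (Wed).
2 of the 3 holidays fall on weekdays; the rest are weekends and were already excluded.
Business days: 360 − 2 = 358.

358 working days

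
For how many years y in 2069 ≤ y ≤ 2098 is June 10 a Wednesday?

4

Day of week of June 10 in each year:
2069: Mon, 2070: Tue, 2071: Wed ✓, 2072: Fri, 2073: Sat, 2074: Sun, 2075: Mon, 2076: Wed ✓, 2077: Thu, 2078: Fri, 2079: Sat, 2080: Mon, 2081: Tue, 2082: Wed ✓, 2083: Thu, 2084: Sat, 2085: Sun, 2086: Mon, 2087: Tue, 2088: Thu, 2089: Fri, 2090: Sat, 2091: Sun, 2092: Tue, 2093: Wed ✓, 2094: Thu, 2095: Fri, 2096: Sun, 2097: Mon, 2098: Tue
Wednesdays: 2071, 2076, 2082, 2093.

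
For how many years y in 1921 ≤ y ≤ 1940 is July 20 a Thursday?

3

Day of week of July 20 in each year:
1921: Wed, 1922: Thu ✓, 1923: Fri, 1924: Sun, 1925: Mon, 1926: Tue, 1927: Wed, 1928: Fri, 1929: Sat, 1930: Sun, 1931: Mon, 1932: Wed, 1933: Thu ✓, 1934: Fri, 1935: Sat, 1936: Mon, 1937: Tue, 1938: Wed, 1939: Thu ✓, 1940: Sat
Thursdays: 1922, 1933, 1939.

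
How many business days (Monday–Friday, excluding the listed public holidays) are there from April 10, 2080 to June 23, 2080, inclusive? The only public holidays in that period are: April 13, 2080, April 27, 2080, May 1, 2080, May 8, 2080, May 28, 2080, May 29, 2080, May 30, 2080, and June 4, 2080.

April 10, 2080 is a Wednesday.
From April 10, 2080 to June 23, 2080 is 75 days inclusive.
75 = 7 × 10 + 5, so there are 10 full weeks plus 5 extra days.
Each full week contributes 5 weekdays (Mon–Fri): 10 × 5 = 50.
The 5 extra days are Wednesday, Thursday, Friday, Saturday, Sunday — 3 of them qualify.
Total: 50 + 3 = 53.
Holidays: April 13, 2080 (Sat); April 27, 2080 (Sat); May 1, 2080 (Wed); May 8, 2080 (Wed); May 28, 2080 (Tue); May 29, 2080 (Wed); May 30, 2080 (Thu); June 4, 2080 (Tue).
6 of the 8 holidays fall on weekdays; the rest are weekends and were already excluded.
Business days: 53 − 6 = 47.

47 business days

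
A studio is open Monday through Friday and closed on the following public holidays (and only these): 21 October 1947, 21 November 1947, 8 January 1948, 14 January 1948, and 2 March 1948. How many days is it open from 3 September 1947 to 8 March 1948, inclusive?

3 September 1947 is a Wednesday.
The range spans 188 days (inclusive of both endpoints).
188 = 7 × 26 + 6, so there are 26 full weeks plus 6 extra days.
Each full week contributes 5 weekdays (Mon–Fri): 26 × 5 = 130.
The 6 extra days are Wednesday, Thursday, Friday, Saturday, Sunday, Monday — 4 of them qualify.
Total: 130 + 4 = 134.
Holidays: 21 October 1947 (Tue); 21 November 1947 (Fri); 8 January 1948 (Thu); 14 January 1948 (Wed); 2 March 1948 (Tue).
All 5 holidays fall on weekdays, so subtract 5.
Business days: 134 − 5 = 129.

129 working days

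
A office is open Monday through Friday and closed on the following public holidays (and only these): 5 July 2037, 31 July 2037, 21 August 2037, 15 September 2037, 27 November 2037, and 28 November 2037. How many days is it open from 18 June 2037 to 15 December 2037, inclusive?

18 June 2037 is a Thursday.
From 18 June 2037 to 15 December 2037 is 181 days inclusive.
181 = 7 × 25 + 6, so there are 25 full weeks plus 6 extra days.
Each full week contributes 5 weekdays (Mon–Fri): 25 × 5 = 125.
The 6 extra days are Thu, Fri, Sat, Sun, Mon, Tue — 4 of them qualify.
Total: 125 + 4 = 129.
Holidays: 5 July 2037 (Sun); 31 July 2037 (Fri); 21 August 2037 (Fri); 15 September 2037 (Tue); 27 November 2037 (Fri); 28 November 2037 (Sat).
4 of the 6 holidays fall on weekdays; the rest are weekends and were already excluded.
Business days: 129 − 4 = 125.

125 business days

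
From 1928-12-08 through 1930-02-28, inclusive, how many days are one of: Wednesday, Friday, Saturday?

1928-12-08 is a Saturday.
The range spans 448 days (inclusive of both endpoints).
448 = 7 × 64, so the span is exactly 64 full weeks.
Each full week contributes 3 days from the set (Wed, Fri, Sat): 64 × 3 = 192.

192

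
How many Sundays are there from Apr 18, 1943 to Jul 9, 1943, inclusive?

Apr 18, 1943 is a Sunday.
From Apr 18, 1943 to Jul 9, 1943 is 83 days inclusive.
83 = 7 × 11 + 6, so there are 11 full weeks plus 6 extra days.
Each full week contributes one Sunday: 11 so far.
The 6 extra days are Sun, Mon, Tue, Wed, Thu, Fri — 1 of them qualifies.
Total: 11 + 1 = 12.

12 Sundays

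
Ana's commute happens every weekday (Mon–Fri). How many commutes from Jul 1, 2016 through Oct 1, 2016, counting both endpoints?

Jul 1, 2016 is a Friday.
That's 93 days from start to end, counting both.
93 = 7 × 13 + 2, so there are 13 full weeks plus 2 extra days.
Each full week contributes 5 weekdays (Mon–Fri): 13 × 5 = 65.
The 2 extra days are Friday, Saturday — 1 of them qualifies.
Total: 65 + 1 = 66.

66 weekdays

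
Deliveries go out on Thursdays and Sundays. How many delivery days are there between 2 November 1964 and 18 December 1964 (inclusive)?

2 November 1964 is a Monday.
From 2 November 1964 to 18 December 1964 is 47 days inclusive.
47 = 7 × 6 + 5, so there are 6 full weeks plus 5 extra days.
Each full week contributes 2 days from the set (Thu, Sun): 6 × 2 = 12.
The 5 extra days are Mon, Tue, Wed, Thu, Fri — 1 of them qualifies.
Total: 12 + 1 = 13.

13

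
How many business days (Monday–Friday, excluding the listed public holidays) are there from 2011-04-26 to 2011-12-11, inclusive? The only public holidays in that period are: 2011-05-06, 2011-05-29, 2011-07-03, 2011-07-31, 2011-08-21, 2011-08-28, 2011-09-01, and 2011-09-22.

161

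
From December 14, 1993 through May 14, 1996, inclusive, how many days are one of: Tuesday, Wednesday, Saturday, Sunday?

505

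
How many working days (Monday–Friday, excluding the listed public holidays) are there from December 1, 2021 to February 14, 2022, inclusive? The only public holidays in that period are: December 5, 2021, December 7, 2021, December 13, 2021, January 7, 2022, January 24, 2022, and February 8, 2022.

December 1, 2021 is a Wednesday.
From December 1, 2021 to February 14, 2022 is 76 days inclusive.
76 = 7 × 10 + 6, so there are 10 full weeks plus 6 extra days.
Each full week contributes 5 weekdays (Mon–Fri): 10 × 5 = 50.
The 6 extra days are Wed, Thu, Fri, Sat, Sun, Mon — 4 of them qualify.
Total: 50 + 4 = 54.
Holidays: December 5, 2021 (Sun); December 7, 2021 (Tue); December 13, 2021 (Mon); January 7, 2022 (Fri); January 24, 2022 (Mon); February 8, 2022 (Tue).
5 of the 6 holidays fall on weekdays; the rest are weekends and were already excluded.
Business days: 54 − 5 = 49.

49 working days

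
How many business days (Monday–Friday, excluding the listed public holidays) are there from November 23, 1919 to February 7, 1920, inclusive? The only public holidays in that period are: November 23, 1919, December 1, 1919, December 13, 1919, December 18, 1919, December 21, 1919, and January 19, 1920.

52

November 23, 1919 is a Sunday.
From November 23, 1919 to February 7, 1920 is 77 days inclusive.
77 = 7 × 11, so the span is exactly 11 full weeks.
Each full week contributes 5 weekdays (Mon–Fri): 11 × 5 = 55.
Total: 55.
Holidays: November 23, 1919 (Sun); December 1, 1919 (Mon); December 13, 1919 (Sat); December 18, 1919 (Thu); December 21, 1919 (Sun); January 19, 1920 (Mon).
3 of the 6 holidays fall on weekdays; the rest are weekends and were already excluded.
Business days: 55 − 3 = 52.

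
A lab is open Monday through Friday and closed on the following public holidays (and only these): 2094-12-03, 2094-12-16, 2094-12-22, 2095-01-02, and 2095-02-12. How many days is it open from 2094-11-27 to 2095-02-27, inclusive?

62

2094-11-27 is a Saturday.
From 2094-11-27 to 2095-02-27 is 93 days inclusive.
93 = 7 × 13 + 2, so there are 13 full weeks plus 2 extra days.
Each full week contributes 5 weekdays (Mon–Fri): 13 × 5 = 65.
The 2 extra days are Saturday, Sunday — none qualify.
Total: 65 + 0 = 65.
Holidays: 2094-12-03 (Fri); 2094-12-16 (Thu); 2094-12-22 (Wed); 2095-01-02 (Sun); 2095-02-12 (Sat).
3 of the 5 holidays fall on weekdays; the rest are weekends and were already excluded.
Business days: 65 − 3 = 62.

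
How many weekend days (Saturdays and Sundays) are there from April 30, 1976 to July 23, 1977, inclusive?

April 30, 1976 is a Friday.
From April 30, 1976 to July 23, 1977 is 450 days inclusive.
450 = 7 × 64 + 2, so there are 64 full weeks plus 2 extra days.
Each full week contributes 2 weekend days (Sat, Sun): 64 × 2 = 128.
The 2 extra days are Fri, Sat — 1 of them qualifies.
Total: 128 + 1 = 129.

129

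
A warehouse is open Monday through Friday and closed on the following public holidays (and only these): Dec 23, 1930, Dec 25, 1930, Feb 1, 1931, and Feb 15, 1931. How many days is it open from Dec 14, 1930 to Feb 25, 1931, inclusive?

51

Dec 14, 1930 is a Sunday.
The range spans 74 days (inclusive of both endpoints).
74 = 7 × 10 + 4, so there are 10 full weeks plus 4 extra days.
Each full week contributes 5 weekdays (Mon–Fri): 10 × 5 = 50.
The 4 extra days are Sunday, Monday, Tuesday, Wednesday — 3 of them qualify.
Total: 50 + 3 = 53.
Holidays: Dec 23, 1930 (Tue); Dec 25, 1930 (Thu); Feb 1, 1931 (Sun); Feb 15, 1931 (Sun).
2 of the 4 holidays fall on weekdays; the rest are weekends and were already excluded.
Business days: 53 − 2 = 51.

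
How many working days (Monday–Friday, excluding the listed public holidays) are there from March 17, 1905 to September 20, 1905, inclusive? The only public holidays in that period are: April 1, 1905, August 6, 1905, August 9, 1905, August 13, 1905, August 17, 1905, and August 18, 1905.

131

March 17, 1905 is a Friday.
That's 188 days from start to end, counting both.
188 = 7 × 26 + 6, so there are 26 full weeks plus 6 extra days.
Each full week contributes 5 weekdays (Mon–Fri): 26 × 5 = 130.
The 6 extra days are Friday, Saturday, Sunday, Monday, Tuesday, Wednesday — 4 of them qualify.
Total: 130 + 4 = 134.
Holidays: April 1, 1905 (Sat); August 6, 1905 (Sun); August 9, 1905 (Wed); August 13, 1905 (Sun); August 17, 1905 (Thu); August 18, 1905 (Fri).
3 of the 6 holidays fall on weekdays; the rest are weekends and were already excluded.
Business days: 134 − 3 = 131.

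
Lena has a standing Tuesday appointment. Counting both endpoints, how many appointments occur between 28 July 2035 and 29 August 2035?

5 Tuesdays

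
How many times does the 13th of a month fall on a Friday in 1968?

The 13th falls on a Friday when the month's 13th has weekday Fri.
Jan 13 is Sat; Feb 13 is Tue; Mar 13 is Wed; Apr 13 is Sat; May 13 is Mon; Jun 13 is Thu; Jul 13 is Sat; Aug 13 is Tue; Sep 13 is Fri ✓; Oct 13 is Sun; Nov 13 is Wed; Dec 13 is Fri ✓.
Friday the 13ths: Sep, Dec.

2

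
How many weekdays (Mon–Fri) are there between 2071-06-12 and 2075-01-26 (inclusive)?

2071-06-12 is a Friday.
From 2071-06-12 to 2075-01-26 is 1325 days inclusive.
1325 = 7 × 189 + 2, so there are 189 full weeks plus 2 extra days.
Each full week contributes 5 weekdays (Mon–Fri): 189 × 5 = 945.
The 2 extra days are Friday, Saturday — 1 of them qualifies.
Total: 945 + 1 = 946.

946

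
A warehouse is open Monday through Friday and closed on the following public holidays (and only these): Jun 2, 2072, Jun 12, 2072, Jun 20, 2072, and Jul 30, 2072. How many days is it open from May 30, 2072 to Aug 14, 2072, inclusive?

May 30, 2072 is a Monday.
That's 77 days from start to end, counting both.
77 = 7 × 11, so the span is exactly 11 full weeks.
Each full week contributes 5 weekdays (Mon–Fri): 11 × 5 = 55.
Holidays: Jun 2, 2072 (Thu); Jun 12, 2072 (Sun); Jun 20, 2072 (Mon); Jul 30, 2072 (Sat).
2 of the 4 holidays fall on weekdays; the rest are weekends and were already excluded.
Business days: 55 − 2 = 53.

53 business days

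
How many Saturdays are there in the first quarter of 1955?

13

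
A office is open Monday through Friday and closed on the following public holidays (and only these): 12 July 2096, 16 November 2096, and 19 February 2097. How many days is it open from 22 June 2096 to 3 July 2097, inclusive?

266

22 June 2096 is a Friday.
From 22 June 2096 to 3 July 2097 is 377 days inclusive.
377 = 7 × 53 + 6, so there are 53 full weeks plus 6 extra days.
Each full week contributes 5 weekdays (Mon–Fri): 53 × 5 = 265.
The 6 extra days are Fri, Sat, Sun, Mon, Tue, Wed — 4 of them qualify.
Total: 265 + 4 = 269.
Holidays: 12 July 2096 (Thu); 16 November 2096 (Fri); 19 February 2097 (Tue).
All 3 holidays fall on weekdays, so subtract 3.
Business days: 269 − 3 = 266.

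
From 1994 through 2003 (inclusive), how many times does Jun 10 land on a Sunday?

1

Day of week of June 10 in each year:
1994: Fri, 1995: Sat, 1996: Mon, 1997: Tue, 1998: Wed, 1999: Thu, 2000: Sat, 2001: Sun ✓, 2002: Mon, 2003: Tue
Sundays: 2001.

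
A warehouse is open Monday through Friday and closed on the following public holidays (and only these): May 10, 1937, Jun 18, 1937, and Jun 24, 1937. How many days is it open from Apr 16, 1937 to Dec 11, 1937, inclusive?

168 working days

Apr 16, 1937 is a Friday.
That's 240 days from start to end, counting both.
240 = 7 × 34 + 2, so there are 34 full weeks plus 2 extra days.
Each full week contributes 5 weekdays (Mon–Fri): 34 × 5 = 170.
The 2 extra days are Fri, Sat — 1 of them qualifies.
Total: 170 + 1 = 171.
Holidays: May 10, 1937 (Mon); Jun 18, 1937 (Fri); Jun 24, 1937 (Thu).
All 3 holidays fall on weekdays, so subtract 3.
Business days: 171 − 3 = 168.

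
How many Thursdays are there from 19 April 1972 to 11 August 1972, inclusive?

17

19 April 1972 is a Wednesday.
That's 115 days from start to end, counting both.
115 = 7 × 16 + 3, so there are 16 full weeks plus 3 extra days.
Each full week contributes one Thursday: 16 so far.
The 3 extra days are Wednesday, Thursday, Friday — 1 of them qualifies.
Total: 16 + 1 = 17.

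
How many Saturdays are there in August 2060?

4

2060-08-01 is a Sunday.
That's 31 days from start to end, counting both.
31 = 7 × 4 + 3, so there are 4 full weeks plus 3 extra days.
Each full week contributes one Saturday: 4 so far.
The 3 extra days are Sun, Mon, Tue — none qualify.
Total: 4 + 0 = 4.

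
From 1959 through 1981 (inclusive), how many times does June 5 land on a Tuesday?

Day of week of June 5 in each year:
1959: Fri, 1960: Sun, 1961: Mon, 1962: Tue ✓, 1963: Wed, 1964: Fri, 1965: Sat, 1966: Sun, 1967: Mon, 1968: Wed, 1969: Thu, 1970: Fri, 1971: Sat, 1972: Mon, 1973: Tue ✓, 1974: Wed, 1975: Thu, 1976: Sat, 1977: Sun, 1978: Mon, 1979: Tue ✓, 1980: Thu, 1981: Fri
Tuesdays: 1962, 1973, 1979.

3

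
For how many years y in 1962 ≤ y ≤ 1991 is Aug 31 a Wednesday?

4

Day of week of August 31 in each year:
1962: Fri, 1963: Sat, 1964: Mon, 1965: Tue, 1966: Wed ✓, 1967: Thu, 1968: Sat, 1969: Sun, 1970: Mon, 1971: Tue, 1972: Thu, 1973: Fri, 1974: Sat, 1975: Sun, 1976: Tue, 1977: Wed ✓, 1978: Thu, 1979: Fri, 1980: Sun, 1981: Mon, 1982: Tue, 1983: Wed ✓, 1984: Fri, 1985: Sat, 1986: Sun, 1987: Mon, 1988: Wed ✓, 1989: Thu, 1990: Fri, 1991: Sat
Wednesdays: 1966, 1977, 1983, 1988.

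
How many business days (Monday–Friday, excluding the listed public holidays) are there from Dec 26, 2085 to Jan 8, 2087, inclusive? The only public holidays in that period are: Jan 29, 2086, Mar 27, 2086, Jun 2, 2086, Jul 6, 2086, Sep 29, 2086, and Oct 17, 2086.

268

Dec 26, 2085 is a Wednesday.
The range spans 379 days (inclusive of both endpoints).
379 = 7 × 54 + 1, so there are 54 full weeks plus 1 extra day.
Each full week contributes 5 weekdays (Mon–Fri): 54 × 5 = 270.
The 1 extra day is Wednesday — 1 of them qualifies.
Total: 270 + 1 = 271.
Holidays: Jan 29, 2086 (Tue); Mar 27, 2086 (Wed); Jun 2, 2086 (Sun); Jul 6, 2086 (Sat); Sep 29, 2086 (Sun); Oct 17, 2086 (Thu).
3 of the 6 holidays fall on weekdays; the rest are weekends and were already excluded.
Business days: 271 − 3 = 268.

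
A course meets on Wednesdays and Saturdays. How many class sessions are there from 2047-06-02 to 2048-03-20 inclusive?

83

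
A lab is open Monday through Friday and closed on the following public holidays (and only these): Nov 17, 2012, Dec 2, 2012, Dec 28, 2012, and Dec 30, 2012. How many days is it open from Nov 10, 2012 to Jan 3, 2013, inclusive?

38

Nov 10, 2012 is a Saturday.
That's 55 days from start to end, counting both.
55 = 7 × 7 + 6, so there are 7 full weeks plus 6 extra days.
Each full week contributes 5 weekdays (Mon–Fri): 7 × 5 = 35.
The 6 extra days are Saturday, Sunday, Monday, Tuesday, Wednesday, Thursday — 4 of them qualify.
Total: 35 + 4 = 39.
Holidays: Nov 17, 2012 (Sat); Dec 2, 2012 (Sun); Dec 28, 2012 (Fri); Dec 30, 2012 (Sun).
1 of the 4 holidays fall on weekdays; the rest are weekends and were already excluded.
Business days: 39 − 1 = 38.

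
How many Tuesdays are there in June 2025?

4

June 1, 2025 is a Sunday.
The range spans 30 days (inclusive of both endpoints).
30 = 7 × 4 + 2, so there are 4 full weeks plus 2 extra days.
Each full week contributes one Tuesday: 4 so far.
The 2 extra days are Sun, Mon — none qualify.
Total: 4 + 0 = 4.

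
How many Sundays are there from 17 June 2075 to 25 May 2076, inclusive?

49

17 June 2075 is a Monday.
The range spans 344 days (inclusive of both endpoints).
344 = 7 × 49 + 1, so there are 49 full weeks plus 1 extra day.
Each full week contributes one Sunday: 49 so far.
The 1 extra day is Mon — none qualify.
Total: 49 + 0 = 49.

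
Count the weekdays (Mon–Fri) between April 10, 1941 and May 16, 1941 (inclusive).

April 10, 1941 is a Thursday.
That's 37 days from start to end, counting both.
37 = 7 × 5 + 2, so there are 5 full weeks plus 2 extra days.
Each full week contributes 5 weekdays (Mon–Fri): 5 × 5 = 25.
The 2 extra days are Thursday, Friday — 2 of them qualify.
Total: 25 + 2 = 27.

27 weekdays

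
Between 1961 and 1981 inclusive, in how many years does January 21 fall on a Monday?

3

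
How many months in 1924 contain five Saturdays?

A month has five Saturdays exactly when Saturday falls within its first (length − 28) days.
Jan: 31 days, starts Tue → 5 of Tue, Wed, Thu
Feb: 29 days, starts Fri → 5 of Fri
Mar: 31 days, starts Sat → 5 of Sat, Sun, Mon ✓
Apr: 30 days, starts Tue → 5 of Tue, Wed
May: 31 days, starts Thu → 5 of Thu, Fri, Sat ✓
Jun: 30 days, starts Sun → 5 of Sun, Mon
Jul: 31 days, starts Tue → 5 of Tue, Wed, Thu
Aug: 31 days, starts Fri → 5 of Fri, Sat, Sun ✓
Sep: 30 days, starts Mon → 5 of Mon, Tue
Oct: 31 days, starts Wed → 5 of Wed, Thu, Fri
Nov: 30 days, starts Sat → 5 of Sat, Sun ✓
Dec: 31 days, starts Mon → 5 of Mon, Tue, Wed
Months with five Saturdays: Mar, May, Aug, Nov.

4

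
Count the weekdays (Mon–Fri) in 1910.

January 1, 1910 is a Saturday.
The range spans 365 days (inclusive of both endpoints).
365 = 7 × 52 + 1, so there are 52 full weeks plus 1 extra day.
Each full week contributes 5 weekdays (Mon–Fri): 52 × 5 = 260.
The 1 extra day is Saturday — none qualify.
Total: 260 + 0 = 260.

260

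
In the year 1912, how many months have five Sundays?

A month has five Sundays exactly when Sunday falls within its first (length − 28) days.
Jan: 31 days, starts Mon → 5 of Mon, Tue, Wed
Feb: 29 days, starts Thu → 5 of Thu
Mar: 31 days, starts Fri → 5 of Fri, Sat, Sun ✓
Apr: 30 days, starts Mon → 5 of Mon, Tue
May: 31 days, starts Wed → 5 of Wed, Thu, Fri
Jun: 30 days, starts Sat → 5 of Sat, Sun ✓
Jul: 31 days, starts Mon → 5 of Mon, Tue, Wed
Aug: 31 days, starts Thu → 5 of Thu, Fri, Sat
Sep: 30 days, starts Sun → 5 of Sun, Mon ✓
Oct: 31 days, starts Tue → 5 of Tue, Wed, Thu
Nov: 30 days, starts Fri → 5 of Fri, Sat
Dec: 31 days, starts Sun → 5 of Sun, Mon, Tue ✓
Months with five Sundays: Mar, Jun, Sep, Dec.

4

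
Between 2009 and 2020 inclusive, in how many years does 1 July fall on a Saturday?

Day of week of July 1 in each year:
2009: Wed, 2010: Thu, 2011: Fri, 2012: Sun, 2013: Mon, 2014: Tue, 2015: Wed, 2016: Fri, 2017: Sat ✓, 2018: Sun, 2019: Mon, 2020: Wed
Saturdays: 2017.

1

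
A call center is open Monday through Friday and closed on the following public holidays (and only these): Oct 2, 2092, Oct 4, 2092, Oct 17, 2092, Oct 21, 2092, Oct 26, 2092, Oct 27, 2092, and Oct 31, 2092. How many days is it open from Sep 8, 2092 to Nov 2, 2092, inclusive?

Sep 8, 2092 is a Monday.
The range spans 56 days (inclusive of both endpoints).
56 = 7 × 8, so the span is exactly 8 full weeks.
Each full week contributes 5 weekdays (Mon–Fri): 8 × 5 = 40.
Total: 40.
Holidays: Oct 2, 2092 (Thu); Oct 4, 2092 (Sat); Oct 17, 2092 (Fri); Oct 21, 2092 (Tue); Oct 26, 2092 (Sun); Oct 27, 2092 (Mon); Oct 31, 2092 (Fri).
5 of the 7 holidays fall on weekdays; the rest are weekends and were already excluded.
Business days: 40 − 5 = 35.

35 business days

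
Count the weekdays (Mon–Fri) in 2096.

January 1, 2096 is a Sunday.
That's 366 days from start to end, counting both.
366 = 7 × 52 + 2, so there are 52 full weeks plus 2 extra days.
Each full week contributes 5 weekdays (Mon–Fri): 52 × 5 = 260.
The 2 extra days are Sunday, Monday — 1 of them qualifies.
Total: 260 + 1 = 261.

261 weekdays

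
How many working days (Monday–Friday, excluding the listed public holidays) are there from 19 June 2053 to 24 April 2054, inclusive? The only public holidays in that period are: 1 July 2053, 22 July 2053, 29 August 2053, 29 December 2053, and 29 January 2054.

217

19 June 2053 is a Thursday.
From 19 June 2053 to 24 April 2054 is 310 days inclusive.
310 = 7 × 44 + 2, so there are 44 full weeks plus 2 extra days.
Each full week contributes 5 weekdays (Mon–Fri): 44 × 5 = 220.
The 2 extra days are Thursday, Friday — 2 of them qualify.
Total: 220 + 2 = 222.
Holidays: 1 July 2053 (Tue); 22 July 2053 (Tue); 29 August 2053 (Fri); 29 December 2053 (Mon); 29 January 2054 (Thu).
All 5 holidays fall on weekdays, so subtract 5.
Business days: 222 − 5 = 217.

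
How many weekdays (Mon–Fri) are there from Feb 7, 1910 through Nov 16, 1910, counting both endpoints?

Feb 7, 1910 is a Monday.
From Feb 7, 1910 to Nov 16, 1910 is 283 days inclusive.
283 = 7 × 40 + 3, so there are 40 full weeks plus 3 extra days.
Each full week contributes 5 weekdays (Mon–Fri): 40 × 5 = 200.
The 3 extra days are Mon, Tue, Wed — 3 of them qualify.
Total: 200 + 3 = 203.

203 weekdays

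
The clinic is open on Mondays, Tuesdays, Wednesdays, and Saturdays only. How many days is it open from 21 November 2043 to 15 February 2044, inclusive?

50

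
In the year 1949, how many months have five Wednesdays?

A month has five Wednesdays exactly when Wednesday falls within its first (length − 28) days.
Jan: 31 days, starts Sat → 5 of Sat, Sun, Mon
Feb: 28 days, starts Tue → 5 of (none)
Mar: 31 days, starts Tue → 5 of Tue, Wed, Thu ✓
Apr: 30 days, starts Fri → 5 of Fri, Sat
May: 31 days, starts Sun → 5 of Sun, Mon, Tue
Jun: 30 days, starts Wed → 5 of Wed, Thu ✓
Jul: 31 days, starts Fri → 5 of Fri, Sat, Sun
Aug: 31 days, starts Mon → 5 of Mon, Tue, Wed ✓
Sep: 30 days, starts Thu → 5 of Thu, Fri
Oct: 31 days, starts Sat → 5 of Sat, Sun, Mon
Nov: 30 days, starts Tue → 5 of Tue, Wed ✓
Dec: 31 days, starts Thu → 5 of Thu, Fri, Sat
Months with five Wednesdays: Mar, Jun, Aug, Nov.

4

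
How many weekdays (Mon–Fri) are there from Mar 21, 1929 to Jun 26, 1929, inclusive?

70 weekdays

Mar 21, 1929 is a Thursday.
That's 98 days from start to end, counting both.
98 = 7 × 14, so the span is exactly 14 full weeks.
Each full week contributes 5 weekdays (Mon–Fri): 14 × 5 = 70.
Total: 70.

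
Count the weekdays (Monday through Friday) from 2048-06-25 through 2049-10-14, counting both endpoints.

2048-06-25 is a Thursday.
That's 477 days from start to end, counting both.
477 = 7 × 68 + 1, so there are 68 full weeks plus 1 extra day.
Each full week contributes 5 weekdays (Mon–Fri): 68 × 5 = 340.
The 1 extra day is Thursday — 1 of them qualifies.
Total: 340 + 1 = 341.

341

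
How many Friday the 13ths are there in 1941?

The 13th falls on a Friday when the month's 13th has weekday Fri.
Jan 13 is Mon; Feb 13 is Thu; Mar 13 is Thu; Apr 13 is Sun; May 13 is Tue; Jun 13 is Fri ✓; Jul 13 is Sun; Aug 13 is Wed; Sep 13 is Sat; Oct 13 is Mon; Nov 13 is Thu; Dec 13 is Sat.
Friday the 13ths: Jun.

1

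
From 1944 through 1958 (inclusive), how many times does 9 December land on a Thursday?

2

Day of week of December 9 in each year:
1944: Sat, 1945: Sun, 1946: Mon, 1947: Tue, 1948: Thu ✓, 1949: Fri, 1950: Sat, 1951: Sun, 1952: Tue, 1953: Wed, 1954: Thu ✓, 1955: Fri, 1956: Sun, 1957: Mon, 1958: Tue
Thursdays: 1948, 1954.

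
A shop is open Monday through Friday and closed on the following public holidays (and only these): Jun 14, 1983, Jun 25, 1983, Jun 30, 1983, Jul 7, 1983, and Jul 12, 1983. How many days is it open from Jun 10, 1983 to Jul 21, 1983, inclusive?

Jun 10, 1983 is a Friday.
That's 42 days from start to end, counting both.
42 = 7 × 6, so the span is exactly 6 full weeks.
Each full week contributes 5 weekdays (Mon–Fri): 6 × 5 = 30.
Holidays: Jun 14, 1983 (Tue); Jun 25, 1983 (Sat); Jun 30, 1983 (Thu); Jul 7, 1983 (Thu); Jul 12, 1983 (Tue).
4 of the 5 holidays fall on weekdays; the rest are weekends and were already excluded.
Business days: 30 − 4 = 26.

26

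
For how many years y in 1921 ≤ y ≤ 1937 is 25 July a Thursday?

Day of week of July 25 in each year:
1921: Mon, 1922: Tue, 1923: Wed, 1924: Fri, 1925: Sat, 1926: Sun, 1927: Mon, 1928: Wed, 1929: Thu ✓, 1930: Fri, 1931: Sat, 1932: Mon, 1933: Tue, 1934: Wed, 1935: Thu ✓, 1936: Sat, 1937: Sun
Thursdays: 1929, 1935.

2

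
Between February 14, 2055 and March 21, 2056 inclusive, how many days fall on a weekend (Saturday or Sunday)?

115

February 14, 2055 is a Sunday.
That's 402 days from start to end, counting both.
402 = 7 × 57 + 3, so there are 57 full weeks plus 3 extra days.
Each full week contributes 2 weekend days (Sat, Sun): 57 × 2 = 114.
The 3 extra days are Sun, Mon, Tue — 1 of them qualifies.
Total: 114 + 1 = 115.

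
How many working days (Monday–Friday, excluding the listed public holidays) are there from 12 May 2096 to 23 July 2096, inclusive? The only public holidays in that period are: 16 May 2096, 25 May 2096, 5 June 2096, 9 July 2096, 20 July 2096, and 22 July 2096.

12 May 2096 is a Saturday.
That's 73 days from start to end, counting both.
73 = 7 × 10 + 3, so there are 10 full weeks plus 3 extra days.
Each full week contributes 5 weekdays (Mon–Fri): 10 × 5 = 50.
The 3 extra days are Sat, Sun, Mon — 1 of them qualifies.
Total: 50 + 1 = 51.
Holidays: 16 May 2096 (Wed); 25 May 2096 (Fri); 5 June 2096 (Tue); 9 July 2096 (Mon); 20 July 2096 (Fri); 22 July 2096 (Sun).
5 of the 6 holidays fall on weekdays; the rest are weekends and were already excluded.
Business days: 51 − 5 = 46.

46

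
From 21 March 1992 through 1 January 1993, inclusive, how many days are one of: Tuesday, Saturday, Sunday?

123

21 March 1992 is a Saturday.
The range spans 287 days (inclusive of both endpoints).
287 = 7 × 41, so the span is exactly 41 full weeks.
Each full week contributes 3 days from the set (Tue, Sat, Sun): 41 × 3 = 123.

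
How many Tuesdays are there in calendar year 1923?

52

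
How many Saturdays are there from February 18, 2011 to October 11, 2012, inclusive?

86 Saturdays

February 18, 2011 is a Friday.
The range spans 602 days (inclusive of both endpoints).
602 = 7 × 86, so the span is exactly 86 full weeks.
Each full week contributes one Saturday: 86 so far.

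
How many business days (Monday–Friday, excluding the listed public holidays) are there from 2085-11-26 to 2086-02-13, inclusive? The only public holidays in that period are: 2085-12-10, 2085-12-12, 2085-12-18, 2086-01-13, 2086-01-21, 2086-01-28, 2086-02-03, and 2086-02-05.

2085-11-26 is a Monday.
From 2085-11-26 to 2086-02-13 is 80 days inclusive.
80 = 7 × 11 + 3, so there are 11 full weeks plus 3 extra days.
Each full week contributes 5 weekdays (Mon–Fri): 11 × 5 = 55.
The 3 extra days are Mon, Tue, Wed — 3 of them qualify.
Total: 55 + 3 = 58.
Holidays: 2085-12-10 (Mon); 2085-12-12 (Wed); 2085-12-18 (Tue); 2086-01-13 (Sun); 2086-01-21 (Mon); 2086-01-28 (Mon); 2086-02-03 (Sun); 2086-02-05 (Tue).
6 of the 8 holidays fall on weekdays; the rest are weekends and were already excluded.
Business days: 58 − 6 = 52.

52 business days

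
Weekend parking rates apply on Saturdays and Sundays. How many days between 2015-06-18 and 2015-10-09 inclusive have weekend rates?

32

2015-06-18 is a Thursday.
The range spans 114 days (inclusive of both endpoints).
114 = 7 × 16 + 2, so there are 16 full weeks plus 2 extra days.
Each full week contributes 2 weekend days (Sat, Sun): 16 × 2 = 32.
The 2 extra days are Thu, Fri — none qualify.
Total: 32 + 0 = 32.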